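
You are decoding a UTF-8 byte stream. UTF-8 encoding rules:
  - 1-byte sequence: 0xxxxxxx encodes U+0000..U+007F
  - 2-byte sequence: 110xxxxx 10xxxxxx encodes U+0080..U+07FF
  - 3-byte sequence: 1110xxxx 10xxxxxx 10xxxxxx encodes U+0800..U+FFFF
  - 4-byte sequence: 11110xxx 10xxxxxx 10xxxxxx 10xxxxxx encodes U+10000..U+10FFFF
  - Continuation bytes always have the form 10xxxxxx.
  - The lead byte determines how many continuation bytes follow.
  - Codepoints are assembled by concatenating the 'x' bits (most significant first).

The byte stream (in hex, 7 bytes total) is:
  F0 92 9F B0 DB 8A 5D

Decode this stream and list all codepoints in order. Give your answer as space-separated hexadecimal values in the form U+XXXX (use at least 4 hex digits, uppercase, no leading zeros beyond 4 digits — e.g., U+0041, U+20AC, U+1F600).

Answer: U+127F0 U+06CA U+005D

Derivation:
Byte[0]=F0: 4-byte lead, need 3 cont bytes. acc=0x0
Byte[1]=92: continuation. acc=(acc<<6)|0x12=0x12
Byte[2]=9F: continuation. acc=(acc<<6)|0x1F=0x49F
Byte[3]=B0: continuation. acc=(acc<<6)|0x30=0x127F0
Completed: cp=U+127F0 (starts at byte 0)
Byte[4]=DB: 2-byte lead, need 1 cont bytes. acc=0x1B
Byte[5]=8A: continuation. acc=(acc<<6)|0x0A=0x6CA
Completed: cp=U+06CA (starts at byte 4)
Byte[6]=5D: 1-byte ASCII. cp=U+005D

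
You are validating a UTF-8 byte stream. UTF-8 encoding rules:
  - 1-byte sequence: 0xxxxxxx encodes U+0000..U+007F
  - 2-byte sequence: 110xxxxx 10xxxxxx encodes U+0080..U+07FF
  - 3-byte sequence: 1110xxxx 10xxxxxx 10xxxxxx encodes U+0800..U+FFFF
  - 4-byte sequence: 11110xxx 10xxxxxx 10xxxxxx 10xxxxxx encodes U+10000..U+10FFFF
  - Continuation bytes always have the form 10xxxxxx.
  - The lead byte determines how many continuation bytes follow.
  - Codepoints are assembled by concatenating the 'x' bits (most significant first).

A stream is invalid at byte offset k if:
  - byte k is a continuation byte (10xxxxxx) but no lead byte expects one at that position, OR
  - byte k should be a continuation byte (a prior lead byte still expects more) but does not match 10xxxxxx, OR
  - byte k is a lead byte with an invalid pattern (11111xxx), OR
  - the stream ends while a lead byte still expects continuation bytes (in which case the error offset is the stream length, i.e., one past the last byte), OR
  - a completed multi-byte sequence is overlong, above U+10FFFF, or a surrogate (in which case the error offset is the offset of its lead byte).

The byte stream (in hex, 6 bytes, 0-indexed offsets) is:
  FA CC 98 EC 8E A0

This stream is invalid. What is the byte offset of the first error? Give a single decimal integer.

Byte[0]=FA: INVALID lead byte (not 0xxx/110x/1110/11110)

Answer: 0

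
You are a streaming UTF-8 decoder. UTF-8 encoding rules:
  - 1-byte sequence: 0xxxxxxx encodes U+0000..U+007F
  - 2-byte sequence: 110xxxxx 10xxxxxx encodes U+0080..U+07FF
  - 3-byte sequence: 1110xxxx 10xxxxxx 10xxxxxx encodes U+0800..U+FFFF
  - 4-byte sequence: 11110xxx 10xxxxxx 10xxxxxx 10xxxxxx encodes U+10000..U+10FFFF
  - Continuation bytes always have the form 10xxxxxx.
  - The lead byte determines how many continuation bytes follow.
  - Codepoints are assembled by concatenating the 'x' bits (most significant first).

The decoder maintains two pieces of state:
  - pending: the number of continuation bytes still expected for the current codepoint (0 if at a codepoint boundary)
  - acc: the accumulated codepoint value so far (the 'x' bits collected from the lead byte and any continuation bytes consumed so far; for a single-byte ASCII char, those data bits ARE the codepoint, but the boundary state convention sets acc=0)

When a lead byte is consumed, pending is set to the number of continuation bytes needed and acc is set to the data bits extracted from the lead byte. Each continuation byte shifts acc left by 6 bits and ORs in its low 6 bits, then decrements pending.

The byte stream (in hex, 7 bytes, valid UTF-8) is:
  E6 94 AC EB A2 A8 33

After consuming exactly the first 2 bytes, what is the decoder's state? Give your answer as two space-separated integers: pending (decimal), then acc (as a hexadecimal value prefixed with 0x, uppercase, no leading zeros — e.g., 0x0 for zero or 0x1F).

Answer: 1 0x194

Derivation:
Byte[0]=E6: 3-byte lead. pending=2, acc=0x6
Byte[1]=94: continuation. acc=(acc<<6)|0x14=0x194, pending=1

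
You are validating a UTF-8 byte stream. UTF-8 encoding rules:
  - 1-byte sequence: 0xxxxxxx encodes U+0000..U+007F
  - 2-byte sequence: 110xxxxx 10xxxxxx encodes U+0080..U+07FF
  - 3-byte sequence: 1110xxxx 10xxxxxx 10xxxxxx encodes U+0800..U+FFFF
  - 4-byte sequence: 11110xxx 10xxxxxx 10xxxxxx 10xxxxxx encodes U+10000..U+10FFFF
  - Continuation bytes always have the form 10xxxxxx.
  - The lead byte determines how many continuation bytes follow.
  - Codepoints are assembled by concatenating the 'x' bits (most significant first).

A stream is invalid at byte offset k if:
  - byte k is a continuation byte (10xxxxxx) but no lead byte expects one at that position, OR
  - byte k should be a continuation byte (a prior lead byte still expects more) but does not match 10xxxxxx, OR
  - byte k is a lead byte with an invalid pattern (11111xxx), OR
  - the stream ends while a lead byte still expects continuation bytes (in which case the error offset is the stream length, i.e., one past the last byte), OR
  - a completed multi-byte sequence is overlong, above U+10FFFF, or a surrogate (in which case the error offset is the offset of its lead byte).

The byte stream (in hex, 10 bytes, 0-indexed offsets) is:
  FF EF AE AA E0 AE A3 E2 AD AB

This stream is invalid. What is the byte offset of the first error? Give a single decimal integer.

Answer: 0

Derivation:
Byte[0]=FF: INVALID lead byte (not 0xxx/110x/1110/11110)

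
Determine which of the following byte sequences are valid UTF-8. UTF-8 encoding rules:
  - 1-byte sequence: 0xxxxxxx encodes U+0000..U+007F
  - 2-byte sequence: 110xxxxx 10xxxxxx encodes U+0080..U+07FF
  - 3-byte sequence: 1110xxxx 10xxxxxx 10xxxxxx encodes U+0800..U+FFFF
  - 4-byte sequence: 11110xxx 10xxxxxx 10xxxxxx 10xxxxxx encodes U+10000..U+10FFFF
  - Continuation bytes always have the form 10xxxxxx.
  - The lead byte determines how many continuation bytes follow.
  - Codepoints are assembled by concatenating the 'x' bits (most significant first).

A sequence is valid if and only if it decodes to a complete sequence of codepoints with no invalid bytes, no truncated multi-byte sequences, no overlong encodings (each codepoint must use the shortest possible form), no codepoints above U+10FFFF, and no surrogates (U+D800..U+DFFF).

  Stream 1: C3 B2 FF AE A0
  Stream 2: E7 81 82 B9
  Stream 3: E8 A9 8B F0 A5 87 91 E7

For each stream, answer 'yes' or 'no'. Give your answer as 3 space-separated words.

Stream 1: error at byte offset 2. INVALID
Stream 2: error at byte offset 3. INVALID
Stream 3: error at byte offset 8. INVALID

Answer: no no no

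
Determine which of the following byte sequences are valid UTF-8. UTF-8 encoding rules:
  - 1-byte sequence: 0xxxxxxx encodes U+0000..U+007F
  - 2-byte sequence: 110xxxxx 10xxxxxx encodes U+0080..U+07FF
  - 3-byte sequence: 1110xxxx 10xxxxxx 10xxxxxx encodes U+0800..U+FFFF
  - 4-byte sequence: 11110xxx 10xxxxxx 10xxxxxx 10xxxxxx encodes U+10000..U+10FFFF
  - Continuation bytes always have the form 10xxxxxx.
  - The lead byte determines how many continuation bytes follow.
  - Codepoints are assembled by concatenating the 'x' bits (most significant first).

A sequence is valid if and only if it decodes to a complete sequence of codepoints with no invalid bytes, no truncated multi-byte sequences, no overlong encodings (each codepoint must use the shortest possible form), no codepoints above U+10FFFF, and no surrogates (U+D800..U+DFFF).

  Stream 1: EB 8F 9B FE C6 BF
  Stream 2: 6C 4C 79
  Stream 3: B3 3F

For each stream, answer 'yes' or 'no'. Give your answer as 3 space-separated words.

Answer: no yes no

Derivation:
Stream 1: error at byte offset 3. INVALID
Stream 2: decodes cleanly. VALID
Stream 3: error at byte offset 0. INVALID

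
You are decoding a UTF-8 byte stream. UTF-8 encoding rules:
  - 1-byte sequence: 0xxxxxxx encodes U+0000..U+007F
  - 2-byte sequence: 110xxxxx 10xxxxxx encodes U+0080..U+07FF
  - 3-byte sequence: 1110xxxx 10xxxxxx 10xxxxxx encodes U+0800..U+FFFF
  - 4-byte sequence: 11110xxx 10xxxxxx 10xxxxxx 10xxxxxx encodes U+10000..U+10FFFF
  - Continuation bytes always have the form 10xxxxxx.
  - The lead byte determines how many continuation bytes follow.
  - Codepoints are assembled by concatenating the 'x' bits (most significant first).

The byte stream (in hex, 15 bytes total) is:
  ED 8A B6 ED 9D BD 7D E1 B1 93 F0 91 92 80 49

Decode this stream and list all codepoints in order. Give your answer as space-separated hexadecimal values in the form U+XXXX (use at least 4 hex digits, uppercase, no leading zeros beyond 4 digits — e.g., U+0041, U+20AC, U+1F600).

Byte[0]=ED: 3-byte lead, need 2 cont bytes. acc=0xD
Byte[1]=8A: continuation. acc=(acc<<6)|0x0A=0x34A
Byte[2]=B6: continuation. acc=(acc<<6)|0x36=0xD2B6
Completed: cp=U+D2B6 (starts at byte 0)
Byte[3]=ED: 3-byte lead, need 2 cont bytes. acc=0xD
Byte[4]=9D: continuation. acc=(acc<<6)|0x1D=0x35D
Byte[5]=BD: continuation. acc=(acc<<6)|0x3D=0xD77D
Completed: cp=U+D77D (starts at byte 3)
Byte[6]=7D: 1-byte ASCII. cp=U+007D
Byte[7]=E1: 3-byte lead, need 2 cont bytes. acc=0x1
Byte[8]=B1: continuation. acc=(acc<<6)|0x31=0x71
Byte[9]=93: continuation. acc=(acc<<6)|0x13=0x1C53
Completed: cp=U+1C53 (starts at byte 7)
Byte[10]=F0: 4-byte lead, need 3 cont bytes. acc=0x0
Byte[11]=91: continuation. acc=(acc<<6)|0x11=0x11
Byte[12]=92: continuation. acc=(acc<<6)|0x12=0x452
Byte[13]=80: continuation. acc=(acc<<6)|0x00=0x11480
Completed: cp=U+11480 (starts at byte 10)
Byte[14]=49: 1-byte ASCII. cp=U+0049

Answer: U+D2B6 U+D77D U+007D U+1C53 U+11480 U+0049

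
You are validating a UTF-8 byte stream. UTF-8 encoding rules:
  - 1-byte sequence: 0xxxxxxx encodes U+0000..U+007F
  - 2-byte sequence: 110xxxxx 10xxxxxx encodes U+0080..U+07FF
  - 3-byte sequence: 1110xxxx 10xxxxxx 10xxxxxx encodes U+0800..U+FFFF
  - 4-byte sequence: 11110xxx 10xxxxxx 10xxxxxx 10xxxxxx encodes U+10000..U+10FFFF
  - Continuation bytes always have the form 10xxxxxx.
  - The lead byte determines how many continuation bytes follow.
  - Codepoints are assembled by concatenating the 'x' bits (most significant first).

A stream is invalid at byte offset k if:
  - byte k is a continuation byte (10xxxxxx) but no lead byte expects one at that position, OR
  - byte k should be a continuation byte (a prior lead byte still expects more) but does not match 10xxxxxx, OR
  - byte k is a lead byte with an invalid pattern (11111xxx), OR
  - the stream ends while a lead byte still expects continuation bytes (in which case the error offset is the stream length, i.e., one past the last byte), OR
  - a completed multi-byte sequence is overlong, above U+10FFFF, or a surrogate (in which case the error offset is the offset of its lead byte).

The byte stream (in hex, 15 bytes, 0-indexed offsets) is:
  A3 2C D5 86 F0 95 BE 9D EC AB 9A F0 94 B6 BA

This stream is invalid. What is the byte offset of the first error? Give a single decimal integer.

Byte[0]=A3: INVALID lead byte (not 0xxx/110x/1110/11110)

Answer: 0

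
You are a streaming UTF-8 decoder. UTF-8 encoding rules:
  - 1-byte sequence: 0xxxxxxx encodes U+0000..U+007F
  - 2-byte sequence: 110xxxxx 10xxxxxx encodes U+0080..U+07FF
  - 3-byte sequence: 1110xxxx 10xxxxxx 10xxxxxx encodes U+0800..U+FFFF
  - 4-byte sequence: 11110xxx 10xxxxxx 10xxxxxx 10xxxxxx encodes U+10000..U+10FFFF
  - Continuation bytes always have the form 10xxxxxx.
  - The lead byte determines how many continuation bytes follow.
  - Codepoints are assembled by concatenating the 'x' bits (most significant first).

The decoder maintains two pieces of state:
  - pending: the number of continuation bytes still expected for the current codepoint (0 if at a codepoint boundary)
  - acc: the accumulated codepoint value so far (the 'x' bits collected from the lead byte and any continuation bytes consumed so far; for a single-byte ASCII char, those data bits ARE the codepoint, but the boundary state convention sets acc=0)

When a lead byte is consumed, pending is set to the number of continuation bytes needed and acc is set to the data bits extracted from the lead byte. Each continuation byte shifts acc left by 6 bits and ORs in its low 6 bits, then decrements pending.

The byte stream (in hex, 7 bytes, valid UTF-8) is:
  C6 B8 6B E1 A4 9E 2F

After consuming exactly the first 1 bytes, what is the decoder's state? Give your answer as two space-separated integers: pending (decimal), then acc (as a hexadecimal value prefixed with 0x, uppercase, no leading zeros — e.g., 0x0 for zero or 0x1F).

Answer: 1 0x6

Derivation:
Byte[0]=C6: 2-byte lead. pending=1, acc=0x6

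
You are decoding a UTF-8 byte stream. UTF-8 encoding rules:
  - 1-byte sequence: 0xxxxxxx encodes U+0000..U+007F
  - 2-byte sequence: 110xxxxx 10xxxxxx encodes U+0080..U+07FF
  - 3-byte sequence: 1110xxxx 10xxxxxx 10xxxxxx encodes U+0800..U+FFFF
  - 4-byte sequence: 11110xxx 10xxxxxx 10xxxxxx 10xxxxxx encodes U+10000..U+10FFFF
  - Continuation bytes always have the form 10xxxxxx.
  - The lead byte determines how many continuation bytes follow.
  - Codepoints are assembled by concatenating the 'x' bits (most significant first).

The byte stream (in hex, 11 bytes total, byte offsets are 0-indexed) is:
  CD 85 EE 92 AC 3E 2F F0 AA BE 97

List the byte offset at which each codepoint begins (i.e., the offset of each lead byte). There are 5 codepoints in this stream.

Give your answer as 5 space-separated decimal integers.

Answer: 0 2 5 6 7

Derivation:
Byte[0]=CD: 2-byte lead, need 1 cont bytes. acc=0xD
Byte[1]=85: continuation. acc=(acc<<6)|0x05=0x345
Completed: cp=U+0345 (starts at byte 0)
Byte[2]=EE: 3-byte lead, need 2 cont bytes. acc=0xE
Byte[3]=92: continuation. acc=(acc<<6)|0x12=0x392
Byte[4]=AC: continuation. acc=(acc<<6)|0x2C=0xE4AC
Completed: cp=U+E4AC (starts at byte 2)
Byte[5]=3E: 1-byte ASCII. cp=U+003E
Byte[6]=2F: 1-byte ASCII. cp=U+002F
Byte[7]=F0: 4-byte lead, need 3 cont bytes. acc=0x0
Byte[8]=AA: continuation. acc=(acc<<6)|0x2A=0x2A
Byte[9]=BE: continuation. acc=(acc<<6)|0x3E=0xABE
Byte[10]=97: continuation. acc=(acc<<6)|0x17=0x2AF97
Completed: cp=U+2AF97 (starts at byte 7)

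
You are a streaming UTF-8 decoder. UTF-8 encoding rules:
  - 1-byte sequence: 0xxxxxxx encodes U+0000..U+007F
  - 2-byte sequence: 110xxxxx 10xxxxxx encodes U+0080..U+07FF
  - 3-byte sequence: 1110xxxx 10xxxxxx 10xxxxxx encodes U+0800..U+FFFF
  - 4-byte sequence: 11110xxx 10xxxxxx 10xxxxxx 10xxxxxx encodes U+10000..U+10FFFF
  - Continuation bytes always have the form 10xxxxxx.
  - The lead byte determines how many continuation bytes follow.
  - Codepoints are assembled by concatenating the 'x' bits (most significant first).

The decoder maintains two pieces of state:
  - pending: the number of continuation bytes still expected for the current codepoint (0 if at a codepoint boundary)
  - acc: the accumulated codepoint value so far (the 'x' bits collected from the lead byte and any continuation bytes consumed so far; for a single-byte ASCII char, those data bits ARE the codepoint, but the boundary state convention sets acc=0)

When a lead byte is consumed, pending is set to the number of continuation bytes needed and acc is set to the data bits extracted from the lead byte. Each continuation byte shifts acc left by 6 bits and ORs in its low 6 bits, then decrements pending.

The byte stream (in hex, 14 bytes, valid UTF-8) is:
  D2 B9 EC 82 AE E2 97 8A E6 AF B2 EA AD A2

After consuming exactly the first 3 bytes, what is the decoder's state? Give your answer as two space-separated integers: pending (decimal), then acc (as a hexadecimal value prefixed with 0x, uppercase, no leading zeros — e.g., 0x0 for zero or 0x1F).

Byte[0]=D2: 2-byte lead. pending=1, acc=0x12
Byte[1]=B9: continuation. acc=(acc<<6)|0x39=0x4B9, pending=0
Byte[2]=EC: 3-byte lead. pending=2, acc=0xC

Answer: 2 0xC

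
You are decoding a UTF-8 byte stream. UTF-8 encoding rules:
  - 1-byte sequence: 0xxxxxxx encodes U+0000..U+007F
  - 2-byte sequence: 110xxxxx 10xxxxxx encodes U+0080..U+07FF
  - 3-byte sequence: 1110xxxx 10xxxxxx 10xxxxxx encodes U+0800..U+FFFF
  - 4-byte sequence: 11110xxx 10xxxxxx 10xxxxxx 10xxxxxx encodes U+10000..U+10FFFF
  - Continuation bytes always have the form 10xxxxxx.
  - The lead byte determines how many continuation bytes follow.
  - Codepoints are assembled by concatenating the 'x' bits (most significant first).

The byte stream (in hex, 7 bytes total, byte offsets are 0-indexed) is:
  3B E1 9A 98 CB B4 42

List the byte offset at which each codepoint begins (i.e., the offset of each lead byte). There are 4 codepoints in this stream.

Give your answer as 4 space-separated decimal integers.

Answer: 0 1 4 6

Derivation:
Byte[0]=3B: 1-byte ASCII. cp=U+003B
Byte[1]=E1: 3-byte lead, need 2 cont bytes. acc=0x1
Byte[2]=9A: continuation. acc=(acc<<6)|0x1A=0x5A
Byte[3]=98: continuation. acc=(acc<<6)|0x18=0x1698
Completed: cp=U+1698 (starts at byte 1)
Byte[4]=CB: 2-byte lead, need 1 cont bytes. acc=0xB
Byte[5]=B4: continuation. acc=(acc<<6)|0x34=0x2F4
Completed: cp=U+02F4 (starts at byte 4)
Byte[6]=42: 1-byte ASCII. cp=U+0042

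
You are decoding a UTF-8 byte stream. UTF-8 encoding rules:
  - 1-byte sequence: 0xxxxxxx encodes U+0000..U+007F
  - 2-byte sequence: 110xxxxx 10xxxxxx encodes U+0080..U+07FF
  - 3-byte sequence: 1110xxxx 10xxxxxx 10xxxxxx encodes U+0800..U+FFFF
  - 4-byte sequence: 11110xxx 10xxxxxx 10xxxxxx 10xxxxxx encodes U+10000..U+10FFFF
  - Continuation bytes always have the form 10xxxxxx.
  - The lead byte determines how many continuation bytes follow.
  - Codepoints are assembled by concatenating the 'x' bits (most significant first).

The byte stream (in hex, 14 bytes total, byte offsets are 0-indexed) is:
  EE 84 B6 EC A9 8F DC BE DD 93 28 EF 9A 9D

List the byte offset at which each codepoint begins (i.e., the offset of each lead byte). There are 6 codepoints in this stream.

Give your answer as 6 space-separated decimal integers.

Byte[0]=EE: 3-byte lead, need 2 cont bytes. acc=0xE
Byte[1]=84: continuation. acc=(acc<<6)|0x04=0x384
Byte[2]=B6: continuation. acc=(acc<<6)|0x36=0xE136
Completed: cp=U+E136 (starts at byte 0)
Byte[3]=EC: 3-byte lead, need 2 cont bytes. acc=0xC
Byte[4]=A9: continuation. acc=(acc<<6)|0x29=0x329
Byte[5]=8F: continuation. acc=(acc<<6)|0x0F=0xCA4F
Completed: cp=U+CA4F (starts at byte 3)
Byte[6]=DC: 2-byte lead, need 1 cont bytes. acc=0x1C
Byte[7]=BE: continuation. acc=(acc<<6)|0x3E=0x73E
Completed: cp=U+073E (starts at byte 6)
Byte[8]=DD: 2-byte lead, need 1 cont bytes. acc=0x1D
Byte[9]=93: continuation. acc=(acc<<6)|0x13=0x753
Completed: cp=U+0753 (starts at byte 8)
Byte[10]=28: 1-byte ASCII. cp=U+0028
Byte[11]=EF: 3-byte lead, need 2 cont bytes. acc=0xF
Byte[12]=9A: continuation. acc=(acc<<6)|0x1A=0x3DA
Byte[13]=9D: continuation. acc=(acc<<6)|0x1D=0xF69D
Completed: cp=U+F69D (starts at byte 11)

Answer: 0 3 6 8 10 11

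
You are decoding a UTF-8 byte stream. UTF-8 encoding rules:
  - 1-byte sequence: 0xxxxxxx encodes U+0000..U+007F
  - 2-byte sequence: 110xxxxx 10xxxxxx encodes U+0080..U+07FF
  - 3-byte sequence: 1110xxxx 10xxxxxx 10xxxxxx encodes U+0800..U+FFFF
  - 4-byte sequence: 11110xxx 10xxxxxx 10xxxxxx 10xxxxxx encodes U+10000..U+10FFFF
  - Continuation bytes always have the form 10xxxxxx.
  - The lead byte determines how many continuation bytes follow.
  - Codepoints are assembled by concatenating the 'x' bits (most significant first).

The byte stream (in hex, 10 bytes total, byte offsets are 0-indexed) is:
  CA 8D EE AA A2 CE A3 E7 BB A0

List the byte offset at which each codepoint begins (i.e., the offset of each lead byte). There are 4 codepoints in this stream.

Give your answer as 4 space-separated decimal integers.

Byte[0]=CA: 2-byte lead, need 1 cont bytes. acc=0xA
Byte[1]=8D: continuation. acc=(acc<<6)|0x0D=0x28D
Completed: cp=U+028D (starts at byte 0)
Byte[2]=EE: 3-byte lead, need 2 cont bytes. acc=0xE
Byte[3]=AA: continuation. acc=(acc<<6)|0x2A=0x3AA
Byte[4]=A2: continuation. acc=(acc<<6)|0x22=0xEAA2
Completed: cp=U+EAA2 (starts at byte 2)
Byte[5]=CE: 2-byte lead, need 1 cont bytes. acc=0xE
Byte[6]=A3: continuation. acc=(acc<<6)|0x23=0x3A3
Completed: cp=U+03A3 (starts at byte 5)
Byte[7]=E7: 3-byte lead, need 2 cont bytes. acc=0x7
Byte[8]=BB: continuation. acc=(acc<<6)|0x3B=0x1FB
Byte[9]=A0: continuation. acc=(acc<<6)|0x20=0x7EE0
Completed: cp=U+7EE0 (starts at byte 7)

Answer: 0 2 5 7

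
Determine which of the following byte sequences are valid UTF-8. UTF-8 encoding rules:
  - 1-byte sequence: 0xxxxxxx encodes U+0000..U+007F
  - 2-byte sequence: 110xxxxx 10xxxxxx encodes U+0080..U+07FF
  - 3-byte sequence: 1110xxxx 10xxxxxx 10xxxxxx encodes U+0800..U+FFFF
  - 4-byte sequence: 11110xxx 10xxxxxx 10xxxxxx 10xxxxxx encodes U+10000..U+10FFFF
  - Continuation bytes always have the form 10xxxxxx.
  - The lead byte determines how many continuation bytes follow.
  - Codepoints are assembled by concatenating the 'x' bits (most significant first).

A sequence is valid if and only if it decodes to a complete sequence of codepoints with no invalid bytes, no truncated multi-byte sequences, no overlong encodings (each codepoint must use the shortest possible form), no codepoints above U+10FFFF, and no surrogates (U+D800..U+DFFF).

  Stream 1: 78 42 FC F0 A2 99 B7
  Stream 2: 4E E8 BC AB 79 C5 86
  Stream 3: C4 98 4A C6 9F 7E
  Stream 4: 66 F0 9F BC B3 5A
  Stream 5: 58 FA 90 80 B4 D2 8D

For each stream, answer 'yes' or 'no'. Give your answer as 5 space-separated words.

Stream 1: error at byte offset 2. INVALID
Stream 2: decodes cleanly. VALID
Stream 3: decodes cleanly. VALID
Stream 4: decodes cleanly. VALID
Stream 5: error at byte offset 1. INVALID

Answer: no yes yes yes no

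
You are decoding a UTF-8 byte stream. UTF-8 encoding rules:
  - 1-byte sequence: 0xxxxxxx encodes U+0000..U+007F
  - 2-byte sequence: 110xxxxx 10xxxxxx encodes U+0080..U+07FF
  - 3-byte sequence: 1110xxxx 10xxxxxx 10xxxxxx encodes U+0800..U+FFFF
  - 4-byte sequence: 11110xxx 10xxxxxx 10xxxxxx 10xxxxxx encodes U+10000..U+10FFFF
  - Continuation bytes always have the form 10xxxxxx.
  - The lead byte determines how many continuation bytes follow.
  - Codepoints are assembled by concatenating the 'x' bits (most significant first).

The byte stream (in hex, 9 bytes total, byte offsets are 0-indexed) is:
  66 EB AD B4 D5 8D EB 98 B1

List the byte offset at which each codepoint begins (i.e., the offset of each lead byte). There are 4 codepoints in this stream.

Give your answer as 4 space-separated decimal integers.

Answer: 0 1 4 6

Derivation:
Byte[0]=66: 1-byte ASCII. cp=U+0066
Byte[1]=EB: 3-byte lead, need 2 cont bytes. acc=0xB
Byte[2]=AD: continuation. acc=(acc<<6)|0x2D=0x2ED
Byte[3]=B4: continuation. acc=(acc<<6)|0x34=0xBB74
Completed: cp=U+BB74 (starts at byte 1)
Byte[4]=D5: 2-byte lead, need 1 cont bytes. acc=0x15
Byte[5]=8D: continuation. acc=(acc<<6)|0x0D=0x54D
Completed: cp=U+054D (starts at byte 4)
Byte[6]=EB: 3-byte lead, need 2 cont bytes. acc=0xB
Byte[7]=98: continuation. acc=(acc<<6)|0x18=0x2D8
Byte[8]=B1: continuation. acc=(acc<<6)|0x31=0xB631
Completed: cp=U+B631 (starts at byte 6)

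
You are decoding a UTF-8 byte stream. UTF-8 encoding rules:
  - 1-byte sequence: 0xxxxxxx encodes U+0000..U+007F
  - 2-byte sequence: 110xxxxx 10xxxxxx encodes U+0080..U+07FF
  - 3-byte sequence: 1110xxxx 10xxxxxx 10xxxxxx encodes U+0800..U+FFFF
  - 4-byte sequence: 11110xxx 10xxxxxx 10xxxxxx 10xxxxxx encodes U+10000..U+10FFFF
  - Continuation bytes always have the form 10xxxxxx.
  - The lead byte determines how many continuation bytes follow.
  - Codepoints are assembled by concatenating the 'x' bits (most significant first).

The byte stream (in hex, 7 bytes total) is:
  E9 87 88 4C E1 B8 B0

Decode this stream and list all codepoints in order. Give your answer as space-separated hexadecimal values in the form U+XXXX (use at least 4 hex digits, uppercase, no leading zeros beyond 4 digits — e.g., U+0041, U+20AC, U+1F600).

Byte[0]=E9: 3-byte lead, need 2 cont bytes. acc=0x9
Byte[1]=87: continuation. acc=(acc<<6)|0x07=0x247
Byte[2]=88: continuation. acc=(acc<<6)|0x08=0x91C8
Completed: cp=U+91C8 (starts at byte 0)
Byte[3]=4C: 1-byte ASCII. cp=U+004C
Byte[4]=E1: 3-byte lead, need 2 cont bytes. acc=0x1
Byte[5]=B8: continuation. acc=(acc<<6)|0x38=0x78
Byte[6]=B0: continuation. acc=(acc<<6)|0x30=0x1E30
Completed: cp=U+1E30 (starts at byte 4)

Answer: U+91C8 U+004C U+1E30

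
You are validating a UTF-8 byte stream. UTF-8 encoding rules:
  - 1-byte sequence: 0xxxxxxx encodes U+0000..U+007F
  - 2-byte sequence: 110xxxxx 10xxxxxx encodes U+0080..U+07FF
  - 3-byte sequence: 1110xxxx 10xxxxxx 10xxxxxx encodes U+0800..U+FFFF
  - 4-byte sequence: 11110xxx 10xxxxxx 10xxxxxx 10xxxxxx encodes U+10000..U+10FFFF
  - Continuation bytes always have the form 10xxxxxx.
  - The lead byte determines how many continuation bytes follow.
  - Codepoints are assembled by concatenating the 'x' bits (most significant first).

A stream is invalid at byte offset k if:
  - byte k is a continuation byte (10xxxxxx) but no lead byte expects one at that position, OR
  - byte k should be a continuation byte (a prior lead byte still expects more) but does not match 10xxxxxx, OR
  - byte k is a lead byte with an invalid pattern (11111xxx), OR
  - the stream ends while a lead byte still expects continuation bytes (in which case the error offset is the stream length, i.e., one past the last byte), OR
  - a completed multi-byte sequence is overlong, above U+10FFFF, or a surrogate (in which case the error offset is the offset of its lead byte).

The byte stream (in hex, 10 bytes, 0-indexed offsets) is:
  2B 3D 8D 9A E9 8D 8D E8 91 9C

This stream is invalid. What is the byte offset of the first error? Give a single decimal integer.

Answer: 2

Derivation:
Byte[0]=2B: 1-byte ASCII. cp=U+002B
Byte[1]=3D: 1-byte ASCII. cp=U+003D
Byte[2]=8D: INVALID lead byte (not 0xxx/110x/1110/11110)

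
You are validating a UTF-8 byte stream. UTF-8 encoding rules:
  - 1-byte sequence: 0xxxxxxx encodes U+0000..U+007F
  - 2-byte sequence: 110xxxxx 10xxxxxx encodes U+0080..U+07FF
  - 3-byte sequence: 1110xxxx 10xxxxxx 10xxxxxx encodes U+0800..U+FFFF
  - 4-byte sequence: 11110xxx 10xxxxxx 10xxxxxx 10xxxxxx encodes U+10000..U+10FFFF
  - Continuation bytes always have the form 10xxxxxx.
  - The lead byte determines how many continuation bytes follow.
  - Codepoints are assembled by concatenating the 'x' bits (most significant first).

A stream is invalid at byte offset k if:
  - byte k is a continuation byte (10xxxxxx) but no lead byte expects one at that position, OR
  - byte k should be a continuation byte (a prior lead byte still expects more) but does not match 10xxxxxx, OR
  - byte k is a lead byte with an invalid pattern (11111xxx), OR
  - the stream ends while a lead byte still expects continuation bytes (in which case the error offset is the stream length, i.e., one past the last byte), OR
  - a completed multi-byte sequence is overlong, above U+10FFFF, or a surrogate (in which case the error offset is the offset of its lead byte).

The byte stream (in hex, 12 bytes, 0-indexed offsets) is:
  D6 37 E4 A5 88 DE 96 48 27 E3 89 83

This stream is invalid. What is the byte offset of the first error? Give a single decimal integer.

Byte[0]=D6: 2-byte lead, need 1 cont bytes. acc=0x16
Byte[1]=37: expected 10xxxxxx continuation. INVALID

Answer: 1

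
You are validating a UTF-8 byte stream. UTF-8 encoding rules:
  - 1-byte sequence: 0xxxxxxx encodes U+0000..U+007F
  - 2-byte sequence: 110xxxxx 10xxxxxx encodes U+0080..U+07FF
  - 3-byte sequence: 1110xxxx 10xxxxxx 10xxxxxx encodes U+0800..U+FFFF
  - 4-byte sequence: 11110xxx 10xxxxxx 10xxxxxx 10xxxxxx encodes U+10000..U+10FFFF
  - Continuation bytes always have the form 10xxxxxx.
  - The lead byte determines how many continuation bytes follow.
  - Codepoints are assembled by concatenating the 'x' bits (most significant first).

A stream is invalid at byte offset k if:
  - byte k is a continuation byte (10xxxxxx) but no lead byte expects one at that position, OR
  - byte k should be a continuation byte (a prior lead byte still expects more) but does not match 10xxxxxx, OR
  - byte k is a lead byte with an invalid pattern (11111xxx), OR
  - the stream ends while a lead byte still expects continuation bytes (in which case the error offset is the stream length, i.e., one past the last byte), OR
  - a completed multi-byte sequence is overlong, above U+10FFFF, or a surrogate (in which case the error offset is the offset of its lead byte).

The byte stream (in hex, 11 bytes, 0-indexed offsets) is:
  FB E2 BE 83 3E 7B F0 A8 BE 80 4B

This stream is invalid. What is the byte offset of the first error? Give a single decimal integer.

Answer: 0

Derivation:
Byte[0]=FB: INVALID lead byte (not 0xxx/110x/1110/11110)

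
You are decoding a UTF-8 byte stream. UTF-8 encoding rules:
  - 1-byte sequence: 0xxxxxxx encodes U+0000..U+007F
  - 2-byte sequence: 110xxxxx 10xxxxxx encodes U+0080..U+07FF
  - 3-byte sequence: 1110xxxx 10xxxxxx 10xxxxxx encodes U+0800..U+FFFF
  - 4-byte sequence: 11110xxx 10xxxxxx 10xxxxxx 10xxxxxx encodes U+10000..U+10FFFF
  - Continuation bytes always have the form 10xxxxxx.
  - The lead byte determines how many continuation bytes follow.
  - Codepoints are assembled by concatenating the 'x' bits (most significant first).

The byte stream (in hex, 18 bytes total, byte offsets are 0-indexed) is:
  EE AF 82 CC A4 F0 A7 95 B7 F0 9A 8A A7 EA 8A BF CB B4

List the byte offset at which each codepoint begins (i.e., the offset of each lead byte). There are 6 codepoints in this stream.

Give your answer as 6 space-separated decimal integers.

Answer: 0 3 5 9 13 16

Derivation:
Byte[0]=EE: 3-byte lead, need 2 cont bytes. acc=0xE
Byte[1]=AF: continuation. acc=(acc<<6)|0x2F=0x3AF
Byte[2]=82: continuation. acc=(acc<<6)|0x02=0xEBC2
Completed: cp=U+EBC2 (starts at byte 0)
Byte[3]=CC: 2-byte lead, need 1 cont bytes. acc=0xC
Byte[4]=A4: continuation. acc=(acc<<6)|0x24=0x324
Completed: cp=U+0324 (starts at byte 3)
Byte[5]=F0: 4-byte lead, need 3 cont bytes. acc=0x0
Byte[6]=A7: continuation. acc=(acc<<6)|0x27=0x27
Byte[7]=95: continuation. acc=(acc<<6)|0x15=0x9D5
Byte[8]=B7: continuation. acc=(acc<<6)|0x37=0x27577
Completed: cp=U+27577 (starts at byte 5)
Byte[9]=F0: 4-byte lead, need 3 cont bytes. acc=0x0
Byte[10]=9A: continuation. acc=(acc<<6)|0x1A=0x1A
Byte[11]=8A: continuation. acc=(acc<<6)|0x0A=0x68A
Byte[12]=A7: continuation. acc=(acc<<6)|0x27=0x1A2A7
Completed: cp=U+1A2A7 (starts at byte 9)
Byte[13]=EA: 3-byte lead, need 2 cont bytes. acc=0xA
Byte[14]=8A: continuation. acc=(acc<<6)|0x0A=0x28A
Byte[15]=BF: continuation. acc=(acc<<6)|0x3F=0xA2BF
Completed: cp=U+A2BF (starts at byte 13)
Byte[16]=CB: 2-byte lead, need 1 cont bytes. acc=0xB
Byte[17]=B4: continuation. acc=(acc<<6)|0x34=0x2F4
Completed: cp=U+02F4 (starts at byte 16)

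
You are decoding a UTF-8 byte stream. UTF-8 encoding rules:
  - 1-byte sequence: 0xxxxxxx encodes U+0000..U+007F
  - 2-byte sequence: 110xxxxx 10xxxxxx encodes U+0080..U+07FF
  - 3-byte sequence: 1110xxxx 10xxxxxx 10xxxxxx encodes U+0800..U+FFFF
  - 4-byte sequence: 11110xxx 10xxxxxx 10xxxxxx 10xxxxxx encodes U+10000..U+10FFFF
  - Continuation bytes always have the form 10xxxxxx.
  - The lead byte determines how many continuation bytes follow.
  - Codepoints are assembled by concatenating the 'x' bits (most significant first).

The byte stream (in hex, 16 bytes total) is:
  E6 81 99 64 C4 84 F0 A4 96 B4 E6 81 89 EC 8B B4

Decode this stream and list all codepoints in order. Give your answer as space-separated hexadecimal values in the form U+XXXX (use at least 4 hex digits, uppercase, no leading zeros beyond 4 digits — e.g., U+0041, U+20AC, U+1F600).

Byte[0]=E6: 3-byte lead, need 2 cont bytes. acc=0x6
Byte[1]=81: continuation. acc=(acc<<6)|0x01=0x181
Byte[2]=99: continuation. acc=(acc<<6)|0x19=0x6059
Completed: cp=U+6059 (starts at byte 0)
Byte[3]=64: 1-byte ASCII. cp=U+0064
Byte[4]=C4: 2-byte lead, need 1 cont bytes. acc=0x4
Byte[5]=84: continuation. acc=(acc<<6)|0x04=0x104
Completed: cp=U+0104 (starts at byte 4)
Byte[6]=F0: 4-byte lead, need 3 cont bytes. acc=0x0
Byte[7]=A4: continuation. acc=(acc<<6)|0x24=0x24
Byte[8]=96: continuation. acc=(acc<<6)|0x16=0x916
Byte[9]=B4: continuation. acc=(acc<<6)|0x34=0x245B4
Completed: cp=U+245B4 (starts at byte 6)
Byte[10]=E6: 3-byte lead, need 2 cont bytes. acc=0x6
Byte[11]=81: continuation. acc=(acc<<6)|0x01=0x181
Byte[12]=89: continuation. acc=(acc<<6)|0x09=0x6049
Completed: cp=U+6049 (starts at byte 10)
Byte[13]=EC: 3-byte lead, need 2 cont bytes. acc=0xC
Byte[14]=8B: continuation. acc=(acc<<6)|0x0B=0x30B
Byte[15]=B4: continuation. acc=(acc<<6)|0x34=0xC2F4
Completed: cp=U+C2F4 (starts at byte 13)

Answer: U+6059 U+0064 U+0104 U+245B4 U+6049 U+C2F4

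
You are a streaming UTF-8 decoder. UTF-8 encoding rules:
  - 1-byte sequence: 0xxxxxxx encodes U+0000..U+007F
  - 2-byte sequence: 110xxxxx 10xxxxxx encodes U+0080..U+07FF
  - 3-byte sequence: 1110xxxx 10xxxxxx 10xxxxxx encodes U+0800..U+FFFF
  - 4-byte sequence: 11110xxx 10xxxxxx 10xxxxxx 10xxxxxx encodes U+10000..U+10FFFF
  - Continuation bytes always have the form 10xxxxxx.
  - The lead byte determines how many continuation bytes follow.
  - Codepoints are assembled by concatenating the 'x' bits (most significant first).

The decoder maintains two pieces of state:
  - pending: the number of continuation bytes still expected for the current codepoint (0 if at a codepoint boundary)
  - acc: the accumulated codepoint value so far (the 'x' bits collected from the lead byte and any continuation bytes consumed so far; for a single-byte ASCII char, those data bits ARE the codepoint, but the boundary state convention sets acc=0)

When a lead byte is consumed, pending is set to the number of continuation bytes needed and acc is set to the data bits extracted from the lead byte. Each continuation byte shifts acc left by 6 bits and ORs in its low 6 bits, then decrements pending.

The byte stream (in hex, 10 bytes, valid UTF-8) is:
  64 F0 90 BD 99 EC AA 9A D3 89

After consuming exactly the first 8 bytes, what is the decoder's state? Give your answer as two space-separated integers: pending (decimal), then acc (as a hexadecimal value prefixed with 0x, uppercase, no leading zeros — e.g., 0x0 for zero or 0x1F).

Answer: 0 0xCA9A

Derivation:
Byte[0]=64: 1-byte. pending=0, acc=0x0
Byte[1]=F0: 4-byte lead. pending=3, acc=0x0
Byte[2]=90: continuation. acc=(acc<<6)|0x10=0x10, pending=2
Byte[3]=BD: continuation. acc=(acc<<6)|0x3D=0x43D, pending=1
Byte[4]=99: continuation. acc=(acc<<6)|0x19=0x10F59, pending=0
Byte[5]=EC: 3-byte lead. pending=2, acc=0xC
Byte[6]=AA: continuation. acc=(acc<<6)|0x2A=0x32A, pending=1
Byte[7]=9A: continuation. acc=(acc<<6)|0x1A=0xCA9A, pending=0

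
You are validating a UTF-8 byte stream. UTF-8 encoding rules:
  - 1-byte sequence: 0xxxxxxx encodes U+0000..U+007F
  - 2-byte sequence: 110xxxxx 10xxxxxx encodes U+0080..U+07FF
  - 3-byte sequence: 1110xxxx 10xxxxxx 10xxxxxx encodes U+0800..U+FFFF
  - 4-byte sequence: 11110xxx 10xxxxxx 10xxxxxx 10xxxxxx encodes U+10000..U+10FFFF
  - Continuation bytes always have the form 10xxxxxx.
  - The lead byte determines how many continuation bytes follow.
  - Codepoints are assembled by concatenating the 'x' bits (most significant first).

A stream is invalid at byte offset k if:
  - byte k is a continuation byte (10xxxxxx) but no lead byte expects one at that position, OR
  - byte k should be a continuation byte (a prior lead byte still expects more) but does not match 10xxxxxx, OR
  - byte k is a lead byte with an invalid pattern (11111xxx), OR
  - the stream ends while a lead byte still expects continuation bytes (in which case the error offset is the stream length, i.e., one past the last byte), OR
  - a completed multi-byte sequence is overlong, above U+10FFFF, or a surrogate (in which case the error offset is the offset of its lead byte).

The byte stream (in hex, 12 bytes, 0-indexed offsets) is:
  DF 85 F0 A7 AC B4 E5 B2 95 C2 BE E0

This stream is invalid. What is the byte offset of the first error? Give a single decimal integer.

Byte[0]=DF: 2-byte lead, need 1 cont bytes. acc=0x1F
Byte[1]=85: continuation. acc=(acc<<6)|0x05=0x7C5
Completed: cp=U+07C5 (starts at byte 0)
Byte[2]=F0: 4-byte lead, need 3 cont bytes. acc=0x0
Byte[3]=A7: continuation. acc=(acc<<6)|0x27=0x27
Byte[4]=AC: continuation. acc=(acc<<6)|0x2C=0x9EC
Byte[5]=B4: continuation. acc=(acc<<6)|0x34=0x27B34
Completed: cp=U+27B34 (starts at byte 2)
Byte[6]=E5: 3-byte lead, need 2 cont bytes. acc=0x5
Byte[7]=B2: continuation. acc=(acc<<6)|0x32=0x172
Byte[8]=95: continuation. acc=(acc<<6)|0x15=0x5C95
Completed: cp=U+5C95 (starts at byte 6)
Byte[9]=C2: 2-byte lead, need 1 cont bytes. acc=0x2
Byte[10]=BE: continuation. acc=(acc<<6)|0x3E=0xBE
Completed: cp=U+00BE (starts at byte 9)
Byte[11]=E0: 3-byte lead, need 2 cont bytes. acc=0x0
Byte[12]: stream ended, expected continuation. INVALID

Answer: 12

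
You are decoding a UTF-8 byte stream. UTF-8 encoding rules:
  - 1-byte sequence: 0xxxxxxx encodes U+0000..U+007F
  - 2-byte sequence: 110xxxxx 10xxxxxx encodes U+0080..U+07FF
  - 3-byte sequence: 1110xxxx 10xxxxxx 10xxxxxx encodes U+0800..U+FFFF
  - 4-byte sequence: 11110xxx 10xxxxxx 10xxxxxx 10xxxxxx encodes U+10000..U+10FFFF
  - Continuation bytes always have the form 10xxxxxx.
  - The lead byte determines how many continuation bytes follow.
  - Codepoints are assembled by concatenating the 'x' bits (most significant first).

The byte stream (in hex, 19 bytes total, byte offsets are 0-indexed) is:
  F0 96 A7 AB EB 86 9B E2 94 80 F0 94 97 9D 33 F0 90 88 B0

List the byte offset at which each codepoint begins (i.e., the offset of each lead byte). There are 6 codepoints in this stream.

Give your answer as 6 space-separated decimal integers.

Answer: 0 4 7 10 14 15

Derivation:
Byte[0]=F0: 4-byte lead, need 3 cont bytes. acc=0x0
Byte[1]=96: continuation. acc=(acc<<6)|0x16=0x16
Byte[2]=A7: continuation. acc=(acc<<6)|0x27=0x5A7
Byte[3]=AB: continuation. acc=(acc<<6)|0x2B=0x169EB
Completed: cp=U+169EB (starts at byte 0)
Byte[4]=EB: 3-byte lead, need 2 cont bytes. acc=0xB
Byte[5]=86: continuation. acc=(acc<<6)|0x06=0x2C6
Byte[6]=9B: continuation. acc=(acc<<6)|0x1B=0xB19B
Completed: cp=U+B19B (starts at byte 4)
Byte[7]=E2: 3-byte lead, need 2 cont bytes. acc=0x2
Byte[8]=94: continuation. acc=(acc<<6)|0x14=0x94
Byte[9]=80: continuation. acc=(acc<<6)|0x00=0x2500
Completed: cp=U+2500 (starts at byte 7)
Byte[10]=F0: 4-byte lead, need 3 cont bytes. acc=0x0
Byte[11]=94: continuation. acc=(acc<<6)|0x14=0x14
Byte[12]=97: continuation. acc=(acc<<6)|0x17=0x517
Byte[13]=9D: continuation. acc=(acc<<6)|0x1D=0x145DD
Completed: cp=U+145DD (starts at byte 10)
Byte[14]=33: 1-byte ASCII. cp=U+0033
Byte[15]=F0: 4-byte lead, need 3 cont bytes. acc=0x0
Byte[16]=90: continuation. acc=(acc<<6)|0x10=0x10
Byte[17]=88: continuation. acc=(acc<<6)|0x08=0x408
Byte[18]=B0: continuation. acc=(acc<<6)|0x30=0x10230
Completed: cp=U+10230 (starts at byte 15)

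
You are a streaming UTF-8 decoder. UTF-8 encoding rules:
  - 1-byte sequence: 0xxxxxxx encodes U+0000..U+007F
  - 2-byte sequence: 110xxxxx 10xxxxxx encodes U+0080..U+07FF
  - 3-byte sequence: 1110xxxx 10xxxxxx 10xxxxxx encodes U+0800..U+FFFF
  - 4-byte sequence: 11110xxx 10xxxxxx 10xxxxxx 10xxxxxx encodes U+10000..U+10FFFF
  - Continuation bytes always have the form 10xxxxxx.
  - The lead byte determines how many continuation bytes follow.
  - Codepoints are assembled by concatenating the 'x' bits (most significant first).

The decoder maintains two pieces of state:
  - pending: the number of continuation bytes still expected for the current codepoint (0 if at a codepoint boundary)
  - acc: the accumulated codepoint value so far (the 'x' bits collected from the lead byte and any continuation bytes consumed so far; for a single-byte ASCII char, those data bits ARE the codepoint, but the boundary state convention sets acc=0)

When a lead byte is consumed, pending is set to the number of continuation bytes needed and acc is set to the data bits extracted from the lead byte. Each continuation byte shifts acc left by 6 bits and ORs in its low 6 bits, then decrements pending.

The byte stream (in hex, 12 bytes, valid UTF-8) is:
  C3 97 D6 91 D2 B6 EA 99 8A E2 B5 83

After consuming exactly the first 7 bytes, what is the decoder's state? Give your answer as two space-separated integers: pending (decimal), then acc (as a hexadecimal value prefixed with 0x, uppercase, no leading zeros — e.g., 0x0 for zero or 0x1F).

Byte[0]=C3: 2-byte lead. pending=1, acc=0x3
Byte[1]=97: continuation. acc=(acc<<6)|0x17=0xD7, pending=0
Byte[2]=D6: 2-byte lead. pending=1, acc=0x16
Byte[3]=91: continuation. acc=(acc<<6)|0x11=0x591, pending=0
Byte[4]=D2: 2-byte lead. pending=1, acc=0x12
Byte[5]=B6: continuation. acc=(acc<<6)|0x36=0x4B6, pending=0
Byte[6]=EA: 3-byte lead. pending=2, acc=0xA

Answer: 2 0xA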